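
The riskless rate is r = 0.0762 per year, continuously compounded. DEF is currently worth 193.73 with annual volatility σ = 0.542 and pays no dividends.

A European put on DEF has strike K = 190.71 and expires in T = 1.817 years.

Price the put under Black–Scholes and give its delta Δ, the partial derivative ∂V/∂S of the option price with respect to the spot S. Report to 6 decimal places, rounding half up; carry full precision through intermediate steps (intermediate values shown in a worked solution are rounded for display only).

price = 38.534855
Δ = -0.282202

σ√T = 0.542·√1.817 = 0.730595
d₁ = (ln(S/K) + (r+σ²/2)T) / (σ√T) = (ln(193.73/190.71) + (0.0762+0.542²/2)·1.817) / 0.730595 = (0.015711 + 0.405340) / 0.730595 = 0.576313
d₂ = d₁ − σ√T = 0.576313 − 0.730595 = -0.154282
e^{−rT} = 0.870702
N(−d₁) = 0.282202,  N(−d₂) = 0.561306
Put price V = K·e^{−rT}·N(−d₂) − S·N(−d₁) = 93.205810 − 54.670955 = 38.534855
Δ = −N(−d₁) = -0.282202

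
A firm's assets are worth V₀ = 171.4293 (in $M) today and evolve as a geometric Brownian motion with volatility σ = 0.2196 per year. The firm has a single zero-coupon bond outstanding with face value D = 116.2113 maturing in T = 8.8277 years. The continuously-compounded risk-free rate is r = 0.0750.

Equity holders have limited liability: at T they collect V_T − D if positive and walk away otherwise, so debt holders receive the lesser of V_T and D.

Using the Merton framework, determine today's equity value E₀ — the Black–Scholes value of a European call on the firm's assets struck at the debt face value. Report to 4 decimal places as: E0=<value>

Work the structural quantities from V₀ = 171.4293 against face 116.2113:
d₁ = [ln(V₀/D) + (r + σ²/2)T] / (σ√T)
   = [ln(171.4293/116.2113) + (0.0750 + 0.5·0.2196²)·8.8277] / (0.2196·√8.8277)
   = [0.388761 + 0.874932] / 0.652463 = 1.936802
d₂ = d₁ − σ√T = 1.936802 − 0.652463 = 1.284339
N(d₁) = 0.973615,  N(d₂) = 0.900488,  e^(−rT) = 0.515779
E₀ = V₀·N(d₁) − D·e^(−rT)·N(d₂)
   = 171.4293·0.973615 − 116.2113·0.515779·0.900488 = 112.931530

E0=112.9315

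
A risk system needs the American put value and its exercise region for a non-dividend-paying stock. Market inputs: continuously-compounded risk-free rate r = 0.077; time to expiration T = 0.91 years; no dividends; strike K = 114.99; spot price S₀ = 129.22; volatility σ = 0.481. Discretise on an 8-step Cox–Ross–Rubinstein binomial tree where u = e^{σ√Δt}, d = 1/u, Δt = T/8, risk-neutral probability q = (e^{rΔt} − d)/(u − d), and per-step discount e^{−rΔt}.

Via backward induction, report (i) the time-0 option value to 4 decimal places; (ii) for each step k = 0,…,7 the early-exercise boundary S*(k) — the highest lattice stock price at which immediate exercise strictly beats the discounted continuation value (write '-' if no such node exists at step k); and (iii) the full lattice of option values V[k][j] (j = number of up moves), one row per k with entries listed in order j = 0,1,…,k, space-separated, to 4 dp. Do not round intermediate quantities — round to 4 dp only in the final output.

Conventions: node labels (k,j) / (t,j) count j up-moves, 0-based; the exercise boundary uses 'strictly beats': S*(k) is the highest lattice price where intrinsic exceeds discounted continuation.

price = 13.0966
boundary = - - - - 67.5327 79.4270 67.5327 79.4270
tree:
13.0966
18.9736 7.1309
26.6885 11.1746 2.9923
36.2826 17.0456 5.1805 0.7370
47.4573 25.1450 8.8058 1.4480 0.0000
57.5704 35.5630 14.6047 2.8449 0.0000 0.0000
66.1690 47.4573 23.3973 5.5893 0.0000 0.0000 0.0000
73.4800 57.5704 35.5630 10.9810 0.0000 0.0000 0.0000 0.0000
79.6962 66.1690 47.4573 21.5739 0.0000 0.0000 0.0000 0.0000 0.0000

Δt=0.11375, u=1.17613, d=0.85025, q=0.48653, disc=e^(-rΔt)=0.99128
k=8 terminal: V=max(K-S,0) → 79.6962 66.1690 47.4573 21.5739 0.0000 0.0000 0.0000 0.0000 0.0000
k=7: j=0 S=41.5100 intr=73.4800 cont=72.4773 V=73.4800[EX]; j=1 S=57.4196 intr=57.5704 cont=56.5676 V=57.5704[EX]; j=2 S=79.4270 intr=35.5630 cont=34.5603 V=35.5630[EX]; j=3 S=109.8692 intr=5.1208 cont=10.9810 V=10.9810[hold]; j=4 S=151.9790 intr=0.0000 cont=0.0000 V=0.0000[hold]; j=5 S=210.2284 intr=0.0000 cont=0.0000 V=0.0000[hold]; j=6 S=290.8033 intr=0.0000 cont=0.0000 V=0.0000[hold]; j=7 S=402.2602 intr=0.0000 cont=0.0000 V=0.0000[hold]  S*(7)=79.4270
k=6: j=0 S=48.8210 intr=66.1690 cont=65.1663 V=66.1690[EX]; j=1 S=67.5327 intr=47.4573 cont=46.4545 V=47.4573[EX]; j=2 S=93.4161 intr=21.5739 cont=23.3973 V=23.3973[hold]; j=3 S=129.2200 intr=0.0000 cont=5.5893 V=5.5893[hold]; j=4 S=178.7465 intr=0.0000 cont=0.0000 V=0.0000[hold]; j=5 S=247.2552 intr=0.0000 cont=0.0000 V=0.0000[hold]; j=6 S=342.0213 intr=0.0000 cont=0.0000 V=0.0000[hold]  S*(6)=67.5327
k=5: j=0 S=57.4196 intr=57.5704 cont=56.5676 V=57.5704[EX]; j=1 S=79.4270 intr=35.5630 cont=35.4397 V=35.5630[EX]; j=2 S=109.8692 intr=5.1208 cont=14.6047 V=14.6047[hold]; j=3 S=151.9790 intr=0.0000 cont=2.8449 V=2.8449[hold]; j=4 S=210.2284 intr=0.0000 cont=0.0000 V=0.0000[hold]; j=5 S=290.8033 intr=0.0000 cont=0.0000 V=0.0000[hold]  S*(5)=79.4270
k=4: j=0 S=67.5327 intr=47.4573 cont=46.4545 V=47.4573[EX]; j=1 S=93.4161 intr=21.5739 cont=25.1450 V=25.1450[hold]; j=2 S=129.2200 intr=0.0000 cont=8.8058 V=8.8058[hold]; j=3 S=178.7465 intr=0.0000 cont=1.4480 V=1.4480[hold]; j=4 S=247.2552 intr=0.0000 cont=0.0000 V=0.0000[hold]  S*(4)=67.5327
k=3: j=0 S=79.4270 intr=35.5630 cont=36.2826 V=36.2826[hold]; j=1 S=109.8692 intr=5.1208 cont=17.0456 V=17.0456[hold]; j=2 S=151.9790 intr=0.0000 cont=5.1805 V=5.1805[hold]; j=3 S=210.2284 intr=0.0000 cont=0.7370 V=0.7370[hold]  S*(3)=-
k=2: j=0 S=93.4161 intr=21.5739 cont=26.6885 V=26.6885[hold]; j=1 S=129.2200 intr=0.0000 cont=11.1746 V=11.1746[hold]; j=2 S=178.7465 intr=0.0000 cont=2.9923 V=2.9923[hold]  S*(2)=-
k=1: j=0 S=109.8692 intr=5.1208 cont=18.9736 V=18.9736[hold]; j=1 S=151.9790 intr=0.0000 cont=7.1309 V=7.1309[hold]  S*(1)=-
k=0: j=0 S=129.2200 intr=0.0000 cont=13.0966 V=13.0966[hold]  S*(0)=-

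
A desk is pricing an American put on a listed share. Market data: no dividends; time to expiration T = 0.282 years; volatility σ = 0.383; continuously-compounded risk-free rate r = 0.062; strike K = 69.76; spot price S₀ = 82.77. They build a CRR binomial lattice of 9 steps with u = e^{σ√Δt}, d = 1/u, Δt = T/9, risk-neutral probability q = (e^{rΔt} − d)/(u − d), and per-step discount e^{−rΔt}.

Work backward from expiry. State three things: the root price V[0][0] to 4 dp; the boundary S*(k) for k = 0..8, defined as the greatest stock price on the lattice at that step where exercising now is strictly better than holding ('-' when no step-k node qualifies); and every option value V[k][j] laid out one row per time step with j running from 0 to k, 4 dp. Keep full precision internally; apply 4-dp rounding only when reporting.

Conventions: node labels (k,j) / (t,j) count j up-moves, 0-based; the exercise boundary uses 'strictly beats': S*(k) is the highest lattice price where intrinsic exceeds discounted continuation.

price = 1.5364
boundary = - - - - - - 55.1078 58.9734 63.1102
tree:
1.5364
2.3990 0.6708
3.6662 1.1279 0.2115
5.4618 1.8660 0.3865 0.0354
7.8928 3.0266 0.7006 0.0706 0.0000
10.9946 4.7892 1.2573 0.1408 0.0000 0.0000
14.6522 7.3417 2.2287 0.2806 0.0000 0.0000 0.0000
18.2644 10.7866 3.8893 0.5593 0.0000 0.0000 0.0000 0.0000
21.6399 14.6522 6.6498 1.1150 0.0000 0.0000 0.0000 0.0000 0.0000
24.7941 18.2644 10.7866 2.2228 0.0000 0.0000 0.0000 0.0000 0.0000 0.0000

params: Δt=0.03133 u=1.07015 d=0.93445 q=0.49739 e^(-rΔt)=0.99806
t_9 payoffs: 24.7941 18.2644 10.7866 2.2228 0.0000 0.0000 0.0000 0.0000 0.0000 0.0000
t_8: node(8,0) S=48.1201 payoff=21.6399 vs cont=21.5045 → 21.6399 [stop]  node(8,1) S=55.1078 payoff=14.6522 vs cont=14.5168 → 14.6522 [stop]  node(8,2) S=63.1102 payoff=6.6498 vs cont=6.5144 → 6.6498 [stop]  node(8,3) S=72.2747 payoff=0.0000 vs cont=1.1150 → 1.1150 [wait]  node(8,4) S=82.7700 payoff=0.0000 vs cont=0.0000 → 0.0000 [wait]  node(8,5) S=94.7893 payoff=0.0000 vs cont=0.0000 → 0.0000 [wait]  node(8,6) S=108.5541 payoff=0.0000 vs cont=0.0000 → 0.0000 [wait]  node(8,7) S=124.3176 payoff=0.0000 vs cont=0.0000 → 0.0000 [wait]  node(8,8) S=142.3703 payoff=0.0000 vs cont=0.0000 → 0.0000 [wait]  ⇒ S*(8)=63.1102
t_7: node(7,0) S=51.4956 payoff=18.2644 vs cont=18.1290 → 18.2644 [stop]  node(7,1) S=58.9734 payoff=10.7866 vs cont=10.6512 → 10.7866 [stop]  node(7,2) S=67.5372 payoff=2.2228 vs cont=3.8893 → 3.8893 [wait]  node(7,3) S=77.3445 payoff=0.0000 vs cont=0.5593 → 0.5593 [wait]  node(7,4) S=88.5760 payoff=0.0000 vs cont=0.0000 → 0.0000 [wait]  node(7,5) S=101.4385 payoff=0.0000 vs cont=0.0000 → 0.0000 [wait]  node(7,6) S=116.1688 payoff=0.0000 vs cont=0.0000 → 0.0000 [wait]  node(7,7) S=133.0381 payoff=0.0000 vs cont=0.0000 → 0.0000 [wait]  ⇒ S*(7)=58.9734
t_6: node(6,0) S=55.1078 payoff=14.6522 vs cont=14.5168 → 14.6522 [stop]  node(6,1) S=63.1102 payoff=6.6498 vs cont=7.3417 → 7.3417 [wait]  node(6,2) S=72.2747 payoff=0.0000 vs cont=2.2287 → 2.2287 [wait]  node(6,3) S=82.7700 payoff=0.0000 vs cont=0.2806 → 0.2806 [wait]  node(6,4) S=94.7893 payoff=0.0000 vs cont=0.0000 → 0.0000 [wait]  node(6,5) S=108.5541 payoff=0.0000 vs cont=0.0000 → 0.0000 [wait]  node(6,6) S=124.3176 payoff=0.0000 vs cont=0.0000 → 0.0000 [wait]  ⇒ S*(6)=55.1078
t_5: node(5,0) S=58.9734 payoff=10.7866 vs cont=10.9946 → 10.9946 [wait]  node(5,1) S=67.5372 payoff=2.2228 vs cont=4.7892 → 4.7892 [wait]  node(5,2) S=77.3445 payoff=0.0000 vs cont=1.2573 → 1.2573 [wait]  node(5,3) S=88.5760 payoff=0.0000 vs cont=0.1408 → 0.1408 [wait]  node(5,4) S=101.4385 payoff=0.0000 vs cont=0.0000 → 0.0000 [wait]  node(5,5) S=116.1688 payoff=0.0000 vs cont=0.0000 → 0.0000 [wait]  ⇒ S*(5)=-
t_4: node(4,0) S=63.1102 payoff=6.6498 vs cont=7.8928 → 7.8928 [wait]  node(4,1) S=72.2747 payoff=0.0000 vs cont=3.0266 → 3.0266 [wait]  node(4,2) S=82.7700 payoff=0.0000 vs cont=0.7006 → 0.7006 [wait]  node(4,3) S=94.7893 payoff=0.0000 vs cont=0.0706 → 0.0706 [wait]  node(4,4) S=108.5541 payoff=0.0000 vs cont=0.0000 → 0.0000 [wait]  ⇒ S*(4)=-
t_3: node(3,0) S=67.5372 payoff=2.2228 vs cont=5.4618 → 5.4618 [wait]  node(3,1) S=77.3445 payoff=0.0000 vs cont=1.8660 → 1.8660 [wait]  node(3,2) S=88.5760 payoff=0.0000 vs cont=0.3865 → 0.3865 [wait]  node(3,3) S=101.4385 payoff=0.0000 vs cont=0.0354 → 0.0354 [wait]  ⇒ S*(3)=-
t_2: node(2,0) S=72.2747 payoff=0.0000 vs cont=3.6662 → 3.6662 [wait]  node(2,1) S=82.7700 payoff=0.0000 vs cont=1.1279 → 1.1279 [wait]  node(2,2) S=94.7893 payoff=0.0000 vs cont=0.2115 → 0.2115 [wait]  ⇒ S*(2)=-
t_1: node(1,0) S=77.3445 payoff=0.0000 vs cont=2.3990 → 2.3990 [wait]  node(1,1) S=88.5760 payoff=0.0000 vs cont=0.6708 → 0.6708 [wait]  ⇒ S*(1)=-
t_0: node(0,0) S=82.7700 payoff=0.0000 vs cont=1.5364 → 1.5364 [wait]  ⇒ S*(0)=-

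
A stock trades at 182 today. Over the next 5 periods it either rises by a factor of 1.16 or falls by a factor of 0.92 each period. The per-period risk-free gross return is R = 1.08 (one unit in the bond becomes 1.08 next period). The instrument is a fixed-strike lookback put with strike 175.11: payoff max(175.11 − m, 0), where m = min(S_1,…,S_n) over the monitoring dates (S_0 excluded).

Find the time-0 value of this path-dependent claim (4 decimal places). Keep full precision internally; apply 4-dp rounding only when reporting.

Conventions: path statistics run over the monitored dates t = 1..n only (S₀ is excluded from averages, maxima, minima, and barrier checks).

Under the martingale measure an up-move has probability p* = 0.6667; value the claim as the probability-weighted average of per-path payoffs, discounted 5 periods at R = 1.08.
Enumerate all 2^5 = 32 price paths (U = up ×1.16, D = down ×0.92); each path with k up-moves has probability p*^k·(1−p*)^(5−k).
DDDDD: m=119.9528, payoff=55.1572, prob=0.004115
UDDDD: m=151.2449, payoff=23.8651, prob=0.008230
DUDDD: m=151.2449, payoff=23.8651, prob=0.008230
UUDDD: m=190.7001, payoff=0.0000, prob=0.016461
DDUDD: m=151.2449, payoff=23.8651, prob=0.008230
UDUDD: m=190.7001, payoff=0.0000, prob=0.016461
DUUDD: m=167.4400, payoff=7.6700, prob=0.016461
UUUDD: m=211.1200, payoff=0.0000, prob=0.032922
DDDUD: m=141.7212, payoff=33.3888, prob=0.008230
UDDUD: m=178.6920, payoff=0.0000, prob=0.016461
DUDUD: m=167.4400, payoff=7.6700, prob=0.016461
UUDUD: m=211.1200, payoff=0.0000, prob=0.032922
DDUUD: m=154.0448, payoff=21.0652, prob=0.016461
UDUUD: m=194.2304, payoff=0.0000, prob=0.032922
DUUUD: m=167.4400, payoff=7.6700, prob=0.032922
UUUUD: m=211.1200, payoff=0.0000, prob=0.065844
DDDDU: m=130.3835, payoff=44.7265, prob=0.008230
UDDDU: m=164.3966, payoff=10.7134, prob=0.016461
DUDDU: m=164.3966, payoff=10.7134, prob=0.016461
UUDDU: m=207.2827, payoff=0.0000, prob=0.032922
DDUDU: m=154.0448, payoff=21.0652, prob=0.016461
UDUDU: m=194.2304, payoff=0.0000, prob=0.032922
DUUDU: m=167.4400, payoff=7.6700, prob=0.032922
UUUDU: m=211.1200, payoff=0.0000, prob=0.065844
DDDUU: m=141.7212, payoff=33.3888, prob=0.016461
UDDUU: m=178.6920, payoff=0.0000, prob=0.032922
DUDUU: m=167.4400, payoff=7.6700, prob=0.032922
UUDUU: m=211.1200, payoff=0.0000, prob=0.065844
DDUUU: m=154.0448, payoff=21.0652, prob=0.032922
UDUUU: m=194.2304, payoff=0.0000, prob=0.065844
DUUUU: m=167.4400, payoff=7.6700, prob=0.065844
UUUUU: m=211.1200, payoff=0.0000, prob=0.131687
Price = Σ prob·payoff / R^5 = 5.263555 / 1.469328 = 3.5823

price = 3.5823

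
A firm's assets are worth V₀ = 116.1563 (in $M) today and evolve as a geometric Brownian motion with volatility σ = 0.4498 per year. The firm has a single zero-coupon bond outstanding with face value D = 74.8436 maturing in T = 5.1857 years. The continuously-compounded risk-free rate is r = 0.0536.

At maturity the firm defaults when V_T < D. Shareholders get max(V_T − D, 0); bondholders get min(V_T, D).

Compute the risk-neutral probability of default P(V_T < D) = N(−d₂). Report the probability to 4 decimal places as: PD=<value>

PD=0.4253

Apply the equity-as-call identities (strike 74.8436, horizon 5.1857 years):
d₁ = [ln(V₀/D) + (r + σ²/2)T] / (σ√T)
   = [ln(116.1563/74.8436) + (0.0536 + 0.5·0.4498²)·5.1857] / (0.4498·√5.1857)
   = [0.439536 + 0.802539] / 1.024291 = 1.212620
d₂ = d₁ − σ√T = 1.212620 − 1.024291 = 0.188329
risk-neutral PD = N(−d₂) = N(-0.188329) = 0.425309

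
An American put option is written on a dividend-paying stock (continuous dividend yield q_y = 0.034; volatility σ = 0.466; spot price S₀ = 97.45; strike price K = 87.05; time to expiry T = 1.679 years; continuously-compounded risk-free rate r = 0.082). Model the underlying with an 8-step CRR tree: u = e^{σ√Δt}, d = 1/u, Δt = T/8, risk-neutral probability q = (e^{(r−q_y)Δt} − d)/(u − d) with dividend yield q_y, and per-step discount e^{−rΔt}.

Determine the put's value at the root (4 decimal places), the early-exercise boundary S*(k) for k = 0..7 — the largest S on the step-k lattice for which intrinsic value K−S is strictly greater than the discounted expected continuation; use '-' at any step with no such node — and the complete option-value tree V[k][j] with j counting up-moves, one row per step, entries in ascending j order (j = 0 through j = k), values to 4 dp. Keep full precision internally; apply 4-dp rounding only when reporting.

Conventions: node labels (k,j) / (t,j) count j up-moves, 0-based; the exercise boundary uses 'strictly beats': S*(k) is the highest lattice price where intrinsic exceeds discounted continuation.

price = 13.7799
boundary = - - - 51.3614 41.4879 51.3614 41.4879 51.3614
tree:
13.7799
19.5151 7.8306
26.8401 11.9874 3.4390
35.6886 17.8672 5.8090 0.8973
45.5621 25.7702 9.6276 1.7236 0.0000
53.5375 35.6886 15.5531 3.3108 0.0000 0.0000
59.9798 45.5621 24.2274 6.3597 0.0000 0.0000 0.0000
65.1837 53.5375 35.6886 12.2161 0.0000 0.0000 0.0000 0.0000
69.3871 59.9798 45.5621 23.4655 0.0000 0.0000 0.0000 0.0000 0.0000

Δt=0.20988, u=1.23798, d=0.80776, q=0.47036, disc=e^(-rΔt)=0.98294
k=8 terminal: V=max(K-S,0) → 69.3871 59.9798 45.5621 23.4655 0.0000 0.0000 0.0000 0.0000 0.0000
k=7: j=0 S=21.8663 intr=65.1837 cont=63.8539 V=65.1837[EX]; j=1 S=33.5125 intr=53.5375 cont=52.2905 V=53.5375[EX]; j=2 S=51.3614 intr=35.6886 cont=34.5686 V=35.6886[EX]; j=3 S=78.7167 intr=8.3333 cont=12.2161 V=12.2161[hold]; j=4 S=120.6416 intr=0.0000 cont=0.0000 V=0.0000[hold]; j=5 S=184.8959 intr=0.0000 cont=0.0000 V=0.0000[hold]; j=6 S=283.3723 intr=0.0000 cont=0.0000 V=0.0000[hold]; j=7 S=434.2979 intr=0.0000 cont=0.0000 V=0.0000[hold]  S*(7)=51.3614
k=6: j=0 S=27.0702 intr=59.9798 cont=58.6870 V=59.9798[EX]; j=1 S=41.4879 intr=45.5621 cont=44.3718 V=45.5621[EX]; j=2 S=63.5845 intr=23.4655 cont=24.2274 V=24.2274[hold]; j=3 S=97.4500 intr=0.0000 cont=6.3597 V=6.3597[hold]; j=4 S=149.3524 intr=0.0000 cont=0.0000 V=0.0000[hold]; j=5 S=228.8982 intr=0.0000 cont=0.0000 V=0.0000[hold]; j=6 S=350.8105 intr=0.0000 cont=0.0000 V=0.0000[hold]  S*(6)=41.4879
k=5: j=0 S=33.5125 intr=53.5375 cont=52.2905 V=53.5375[EX]; j=1 S=51.3614 intr=35.6886 cont=34.9208 V=35.6886[EX]; j=2 S=78.7167 intr=8.3333 cont=15.5531 V=15.5531[hold]; j=3 S=120.6416 intr=0.0000 cont=3.3108 V=3.3108[hold]; j=4 S=184.8959 intr=0.0000 cont=0.0000 V=0.0000[hold]; j=5 S=283.3723 intr=0.0000 cont=0.0000 V=0.0000[hold]  S*(5)=51.3614
k=4: j=0 S=41.4879 intr=45.5621 cont=44.3718 V=45.5621[EX]; j=1 S=63.5845 intr=23.4655 cont=25.7702 V=25.7702[hold]; j=2 S=97.4500 intr=0.0000 cont=9.6276 V=9.6276[hold]; j=3 S=149.3524 intr=0.0000 cont=1.7236 V=1.7236[hold]; j=4 S=228.8982 intr=0.0000 cont=0.0000 V=0.0000[hold]  S*(4)=41.4879
k=3: j=0 S=51.3614 intr=35.6886 cont=35.6341 V=35.6886[EX]; j=1 S=78.7167 intr=8.3333 cont=17.8672 V=17.8672[hold]; j=2 S=120.6416 intr=0.0000 cont=5.8090 V=5.8090[hold]; j=3 S=184.8959 intr=0.0000 cont=0.8973 V=0.8973[hold]  S*(3)=51.3614
k=2: j=0 S=63.5845 intr=23.4655 cont=26.8401 V=26.8401[hold]; j=1 S=97.4500 intr=0.0000 cont=11.9874 V=11.9874[hold]; j=2 S=149.3524 intr=0.0000 cont=3.4390 V=3.4390[hold]  S*(2)=-
k=1: j=0 S=78.7167 intr=8.3333 cont=19.5151 V=19.5151[hold]; j=1 S=120.6416 intr=0.0000 cont=7.8306 V=7.8306[hold]  S*(1)=-
k=0: j=0 S=97.4500 intr=0.0000 cont=13.7799 V=13.7799[hold]  S*(0)=-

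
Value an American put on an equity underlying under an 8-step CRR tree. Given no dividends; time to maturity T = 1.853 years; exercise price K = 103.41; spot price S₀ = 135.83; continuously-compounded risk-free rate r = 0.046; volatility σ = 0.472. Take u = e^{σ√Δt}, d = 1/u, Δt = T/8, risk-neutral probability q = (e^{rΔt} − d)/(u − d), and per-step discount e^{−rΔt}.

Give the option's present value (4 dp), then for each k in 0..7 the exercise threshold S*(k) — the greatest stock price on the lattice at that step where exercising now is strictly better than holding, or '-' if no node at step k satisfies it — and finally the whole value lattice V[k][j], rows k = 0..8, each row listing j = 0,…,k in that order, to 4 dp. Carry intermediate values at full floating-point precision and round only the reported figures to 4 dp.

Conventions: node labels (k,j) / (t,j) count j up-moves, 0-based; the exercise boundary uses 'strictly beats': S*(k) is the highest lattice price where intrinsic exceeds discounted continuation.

price = 14.0247
boundary = - - - - 54.7489 43.6235 54.7489 68.7117
tree:
14.0247
20.0138 7.5064
27.8091 11.5698 3.0377
37.4568 17.4284 5.1442 0.7016
48.6611 25.5197 8.5871 1.3300 0.0000
59.7865 36.0568 14.0707 2.5212 0.0000 0.0000
68.6511 48.6611 22.4887 4.7793 0.0000 0.0000 0.0000
75.7144 59.7865 34.6983 9.0599 0.0000 0.0000 0.0000 0.0000
81.3424 68.6511 48.6611 17.1746 0.0000 0.0000 0.0000 0.0000 0.0000

params: Δt=0.23162 u=1.25503 d=0.79679 q=0.46683 e^(-rΔt)=0.98940
t_8 payoffs: 81.3424 68.6511 48.6611 17.1746 0.0000 0.0000 0.0000 0.0000 0.0000
t_7: node(7,0) S=27.6956 payoff=75.7144 vs cont=74.6184 → 75.7144 [stop]  node(7,1) S=43.6235 payoff=59.7865 vs cont=58.6905 → 59.7865 [stop]  node(7,2) S=68.7117 payoff=34.6983 vs cont=33.6023 → 34.6983 [stop]  node(7,3) S=108.2283 payoff=0.0000 vs cont=9.0599 → 9.0599 [wait]  node(7,4) S=170.4711 payoff=0.0000 vs cont=0.0000 → 0.0000 [wait]  node(7,5) S=268.5101 payoff=0.0000 vs cont=0.0000 → 0.0000 [wait]  node(7,6) S=422.9321 payoff=0.0000 vs cont=0.0000 → 0.0000 [wait]  node(7,7) S=666.1631 payoff=0.0000 vs cont=0.0000 → 0.0000 [wait]  ⇒ S*(7)=68.7117
t_6: node(6,0) S=34.7589 payoff=68.6511 vs cont=67.5552 → 68.6511 [stop]  node(6,1) S=54.7489 payoff=48.6611 vs cont=47.5651 → 48.6611 [stop]  node(6,2) S=86.2354 payoff=17.1746 vs cont=22.4887 → 22.4887 [wait]  node(6,3) S=135.8300 payoff=0.0000 vs cont=4.7793 → 4.7793 [wait]  node(6,4) S=213.9467 payoff=0.0000 vs cont=0.0000 → 0.0000 [wait]  node(6,5) S=336.9889 payoff=0.0000 vs cont=0.0000 → 0.0000 [wait]  node(6,6) S=530.7935 payoff=0.0000 vs cont=0.0000 → 0.0000 [wait]  ⇒ S*(6)=54.7489
t_5: node(5,0) S=43.6235 payoff=59.7865 vs cont=58.6905 → 59.7865 [stop]  node(5,1) S=68.7117 payoff=34.6983 vs cont=36.0568 → 36.0568 [wait]  node(5,2) S=108.2283 payoff=0.0000 vs cont=14.0707 → 14.0707 [wait]  node(5,3) S=170.4711 payoff=0.0000 vs cont=2.5212 → 2.5212 [wait]  node(5,4) S=268.5101 payoff=0.0000 vs cont=0.0000 → 0.0000 [wait]  node(5,5) S=422.9321 payoff=0.0000 vs cont=0.0000 → 0.0000 [wait]  ⇒ S*(5)=43.6235
t_4: node(4,0) S=54.7489 payoff=48.6611 vs cont=48.1926 → 48.6611 [stop]  node(4,1) S=86.2354 payoff=17.1746 vs cont=25.5197 → 25.5197 [wait]  node(4,2) S=135.8300 payoff=0.0000 vs cont=8.5871 → 8.5871 [wait]  node(4,3) S=213.9467 payoff=0.0000 vs cont=1.3300 → 1.3300 [wait]  node(4,4) S=336.9889 payoff=0.0000 vs cont=0.0000 → 0.0000 [wait]  ⇒ S*(4)=54.7489
t_3: node(3,0) S=68.7117 payoff=34.6983 vs cont=37.4568 → 37.4568 [wait]  node(3,1) S=108.2283 payoff=0.0000 vs cont=17.4284 → 17.4284 [wait]  node(3,2) S=170.4711 payoff=0.0000 vs cont=5.1442 → 5.1442 [wait]  node(3,3) S=268.5101 payoff=0.0000 vs cont=0.7016 → 0.7016 [wait]  ⇒ S*(3)=-
t_2: node(2,0) S=86.2354 payoff=17.1746 vs cont=27.8091 → 27.8091 [wait]  node(2,1) S=135.8300 payoff=0.0000 vs cont=11.5698 → 11.5698 [wait]  node(2,2) S=213.9467 payoff=0.0000 vs cont=3.0377 → 3.0377 [wait]  ⇒ S*(2)=-
t_1: node(1,0) S=108.2283 payoff=0.0000 vs cont=20.0138 → 20.0138 [wait]  node(1,1) S=170.4711 payoff=0.0000 vs cont=7.5064 → 7.5064 [wait]  ⇒ S*(1)=-
t_0: node(0,0) S=135.8300 payoff=0.0000 vs cont=14.0247 → 14.0247 [wait]  ⇒ S*(0)=-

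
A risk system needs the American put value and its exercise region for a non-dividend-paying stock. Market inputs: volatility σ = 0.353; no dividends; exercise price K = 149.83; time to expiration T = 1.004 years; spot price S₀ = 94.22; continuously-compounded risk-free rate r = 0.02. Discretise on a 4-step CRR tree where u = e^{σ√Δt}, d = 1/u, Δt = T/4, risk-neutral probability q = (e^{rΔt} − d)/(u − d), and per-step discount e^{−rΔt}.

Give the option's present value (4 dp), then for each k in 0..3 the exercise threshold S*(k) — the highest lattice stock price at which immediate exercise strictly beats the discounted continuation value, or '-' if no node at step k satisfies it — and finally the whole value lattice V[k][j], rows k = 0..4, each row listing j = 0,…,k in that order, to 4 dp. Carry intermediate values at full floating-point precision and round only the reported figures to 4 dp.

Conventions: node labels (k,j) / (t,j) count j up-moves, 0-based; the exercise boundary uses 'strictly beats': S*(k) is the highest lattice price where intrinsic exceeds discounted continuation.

Δt=0.25100  u=1.19346  d=0.83790  q=0.47006  discount=0.99499
step 4 (expiry): payoffs max(K−S,0) = 103.3872 83.6798 55.6100 15.6291 0.0000
step 3: (k=3,j=0): S=55.4274, K−S=94.4026, hold=93.6523 ⇒ V=94.4026 exercise | (k=3,j=1): S=78.9472, K−S=70.8828, hold=70.1325 ⇒ V=70.8828 exercise | (k=3,j=2): S=112.4474, K−S=37.3826, hold=36.6324 ⇒ V=37.3826 exercise | (k=3,j=3): S=160.1627, K−S=0.0000, hold=8.2411 ⇒ V=8.2411 continue  boundary S*=112.4474
step 2: (k=2,j=0): S=66.1502, K−S=83.6798, hold=82.9296 ⇒ V=83.6798 exercise | (k=2,j=1): S=94.2200, K−S=55.6100, hold=54.8597 ⇒ V=55.6100 exercise | (k=2,j=2): S=134.2009, K−S=15.6291, hold=23.5659 ⇒ V=23.5659 continue  boundary S*=94.2200
step 1: (k=1,j=0): S=78.9472, K−S=70.8828, hold=70.1325 ⇒ V=70.8828 exercise | (k=1,j=1): S=112.4474, K−S=37.3826, hold=40.3444 ⇒ V=40.3444 continue  boundary S*=78.9472
step 0: (k=0,j=0): S=94.2200, K−S=55.6100, hold=56.2450 ⇒ V=56.2450 continue  boundary S*=-

price = 56.2450
boundary = - 78.9472 94.2200 112.4474
tree:
56.2450
70.8828 40.3444
83.6798 55.6100 23.5659
94.4026 70.8828 37.3826 8.2411
103.3872 83.6798 55.6100 15.6291 0.0000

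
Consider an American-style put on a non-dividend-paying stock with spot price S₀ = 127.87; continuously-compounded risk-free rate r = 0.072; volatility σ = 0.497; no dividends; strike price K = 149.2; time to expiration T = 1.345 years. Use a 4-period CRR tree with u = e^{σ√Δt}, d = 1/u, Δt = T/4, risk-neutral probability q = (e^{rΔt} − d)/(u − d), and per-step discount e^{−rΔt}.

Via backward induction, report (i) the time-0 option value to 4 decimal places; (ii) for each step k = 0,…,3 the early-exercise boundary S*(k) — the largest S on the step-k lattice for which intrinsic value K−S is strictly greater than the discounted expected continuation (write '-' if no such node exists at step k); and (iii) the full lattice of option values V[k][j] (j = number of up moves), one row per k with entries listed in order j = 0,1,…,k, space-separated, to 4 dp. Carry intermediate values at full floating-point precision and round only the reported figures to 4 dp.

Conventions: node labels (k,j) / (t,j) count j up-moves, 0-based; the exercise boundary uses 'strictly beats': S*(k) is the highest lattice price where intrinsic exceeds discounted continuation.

price = 37.3661
boundary = - - 71.8530 95.8533
tree:
37.3661
54.9709 19.4907
77.3470 32.6404 5.7003
95.3379 53.3467 11.0266 0.0000
108.8242 77.3470 21.3300 0.0000 0.0000

Δt=0.33625  u=1.33402  d=0.74961  q=0.47038  discount=0.97608
step 4 (expiry): payoffs max(K−S,0) = 108.8242 77.3470 21.3300 0.0000 0.0000
step 3: (k=3,j=0): S=53.8621, K−S=95.3379, hold=91.7691 ⇒ V=95.3379 exercise | (k=3,j=1): S=95.8533, K−S=53.3467, hold=49.7780 ⇒ V=53.3467 exercise | (k=3,j=2): S=170.5809, K−S=0.0000, hold=11.0266 ⇒ V=11.0266 continue | (k=3,j=3): S=303.5667, K−S=0.0000, hold=0.0000 ⇒ V=0.0000 continue  boundary S*=95.8533
step 2: (k=2,j=0): S=71.8530, K−S=77.3470, hold=73.7782 ⇒ V=77.3470 exercise | (k=2,j=1): S=127.8700, K−S=21.3300, hold=32.6404 ⇒ V=32.6404 continue | (k=2,j=2): S=227.5581, K−S=0.0000, hold=5.7003 ⇒ V=5.7003 continue  boundary S*=71.8530
step 1: (k=1,j=0): S=95.8533, K−S=53.3467, hold=54.9709 ⇒ V=54.9709 continue | (k=1,j=1): S=170.5809, K−S=0.0000, hold=19.4907 ⇒ V=19.4907 continue  boundary S*=-
step 0: (k=0,j=0): S=127.8700, K−S=21.3300, hold=37.3661 ⇒ V=37.3661 continue  boundary S*=-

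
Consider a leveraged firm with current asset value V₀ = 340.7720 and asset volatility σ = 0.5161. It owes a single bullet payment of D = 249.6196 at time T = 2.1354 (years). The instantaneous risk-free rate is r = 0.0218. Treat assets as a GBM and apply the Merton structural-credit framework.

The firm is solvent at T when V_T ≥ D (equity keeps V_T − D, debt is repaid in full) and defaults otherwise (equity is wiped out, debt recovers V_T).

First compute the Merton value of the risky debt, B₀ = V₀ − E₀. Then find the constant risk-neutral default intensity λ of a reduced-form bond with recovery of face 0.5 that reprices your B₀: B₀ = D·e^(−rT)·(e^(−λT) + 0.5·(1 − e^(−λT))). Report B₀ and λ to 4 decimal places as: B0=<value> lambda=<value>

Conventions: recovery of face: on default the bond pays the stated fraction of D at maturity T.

With assets at 340.7720 and a single debt payment of 249.6196 at 2.1354 years:
d₁ = [ln(V₀/D) + (r + σ²/2)T] / (σ√T)
   = [ln(340.7720/249.6196) + (0.0218 + 0.5·0.5161²)·2.1354] / (0.5161·√2.1354)
   = [0.311275 + 0.330943] / 0.754177 = 0.851549
d₂ = d₁ − σ√T = 0.851549 − 0.754177 = 0.097372
N(d₁) = 0.802768,  N(d₂) = 0.538784,  e^(−rT) = 0.954515
E₀ = V₀·N(d₁) − D·e^(−rT)·N(d₂)
   = 340.7720·0.802768 − 249.6196·0.954515·0.538784 = 145.186943
B₀ = V₀ − E₀ = 340.7720 − 145.186943 = 195.585057
e^(−λT) = (B₀·e^(rT)/D − 0.5)/(1 − 0.5) = (195.5851·1.047652/249.6196 − 0.5)/0.5 = 0.64173945
λ = −ln(0.64173945)/2.1354 = 0.207724

B0=195.5851 lambda=0.2077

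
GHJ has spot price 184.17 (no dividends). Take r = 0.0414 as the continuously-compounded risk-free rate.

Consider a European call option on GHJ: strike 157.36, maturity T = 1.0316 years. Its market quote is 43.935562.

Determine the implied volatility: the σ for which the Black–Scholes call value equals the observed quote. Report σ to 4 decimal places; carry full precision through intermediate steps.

sigma = 0.3504

At σ = 0.3504 the Black–Scholes value reproduces the quote:
σ√T = 0.3504·√1.0316 = 0.355893
d₁ = (ln(S/K) + (r+σ²/2)T) / (σ√T) = (ln(184.17/157.36) + (0.0414+0.3504²/2)·1.0316) / 0.355893 = (0.157323 + 0.106038) / 0.355893 = 0.740001
d₂ = d₁ − σ√T = 0.740001 − 0.355893 = 0.384108
e^{−rT} = 0.958191
N(d₁) = 0.770350,  N(d₂) = 0.649551
V = S·N(d₁) − K·e^{−rT}·N(d₂) = 141.875408 − 97.939845 = 43.935562 (equal to the quote); since ∂V/∂σ > 0 for all σ, the implied volatility is unique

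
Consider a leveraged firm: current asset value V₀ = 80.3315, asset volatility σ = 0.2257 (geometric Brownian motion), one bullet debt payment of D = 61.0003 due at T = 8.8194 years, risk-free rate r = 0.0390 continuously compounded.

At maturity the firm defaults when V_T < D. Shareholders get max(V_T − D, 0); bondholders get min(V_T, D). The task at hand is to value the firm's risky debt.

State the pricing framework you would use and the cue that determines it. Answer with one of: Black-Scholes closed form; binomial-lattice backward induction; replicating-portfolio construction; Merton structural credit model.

Key observation: the asked-for credit quantity lives on the firm's capital structure — asset value, asset volatility, debt face 61.0003 — which is the structural model's domain.

framework: Merton structural credit model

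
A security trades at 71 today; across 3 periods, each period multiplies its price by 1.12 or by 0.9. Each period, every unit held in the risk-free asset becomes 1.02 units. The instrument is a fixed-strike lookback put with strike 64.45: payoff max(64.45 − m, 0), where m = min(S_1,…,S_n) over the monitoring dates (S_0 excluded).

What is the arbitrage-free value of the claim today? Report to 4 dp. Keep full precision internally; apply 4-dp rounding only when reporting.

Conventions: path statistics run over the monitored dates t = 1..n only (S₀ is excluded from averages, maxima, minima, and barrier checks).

price = 1.9927

No-arbitrage gives p* = (R−d)/(u−d) = 0.5455: enumerate every path, weight its payoff by its p*-probability, and discount by R^3.
Enumerate all 2^3 = 8 price paths (U = up ×1.12, D = down ×0.9); each path with k up-moves has probability p*^k·(1−p*)^(3−k).
DDD: m=51.7590, payoff=12.6910, prob=0.093914
UDD: m=64.4112, payoff=0.0388, prob=0.112697
DUD: m=63.9000, payoff=0.5500, prob=0.112697
UUD: m=79.5200, payoff=0.0000, prob=0.135237
DDU: m=57.5100, payoff=6.9400, prob=0.112697
UDU: m=71.5680, payoff=0.0000, prob=0.135237
DUU: m=63.9000, payoff=0.5500, prob=0.135237
UUU: m=79.5200, payoff=0.0000, prob=0.162284
Price = Σ prob·payoff / R^3 = 2.114722 / 1.061208 = 1.9927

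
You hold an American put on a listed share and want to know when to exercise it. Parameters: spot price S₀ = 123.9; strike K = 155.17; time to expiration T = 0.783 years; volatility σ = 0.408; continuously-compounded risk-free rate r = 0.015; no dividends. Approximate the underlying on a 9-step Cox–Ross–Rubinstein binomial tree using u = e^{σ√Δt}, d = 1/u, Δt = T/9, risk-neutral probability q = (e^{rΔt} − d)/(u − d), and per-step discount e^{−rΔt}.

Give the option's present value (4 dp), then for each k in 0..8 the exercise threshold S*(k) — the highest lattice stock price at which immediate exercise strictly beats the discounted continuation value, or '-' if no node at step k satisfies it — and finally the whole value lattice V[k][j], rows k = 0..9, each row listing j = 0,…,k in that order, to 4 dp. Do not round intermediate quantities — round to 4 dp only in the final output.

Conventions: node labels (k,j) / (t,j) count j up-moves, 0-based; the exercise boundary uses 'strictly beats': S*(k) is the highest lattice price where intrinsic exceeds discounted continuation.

Δt=0.08700  u=1.12788  d=0.88662  q=0.47536  discount=0.99870
step 9 (expiry): payoffs max(K−S,0) = 113.2237 101.8092 87.2887 68.8167 45.3182 15.4253 0.0000 0.0000 0.0000 0.0000
step 8: (k=8,j=0): S=47.3105, K−S=107.8595, hold=107.6571 ⇒ V=107.8595 exercise | (k=8,j=1): S=60.1847, K−S=94.9853, hold=94.7829 ⇒ V=94.9853 exercise | (k=8,j=2): S=76.5622, K−S=78.6078, hold=78.4054 ⇒ V=78.6078 exercise | (k=8,j=3): S=97.3964, K−S=57.7736, hold=57.5712 ⇒ V=57.7736 exercise | (k=8,j=4): S=123.9000, K−S=31.2700, hold=31.0676 ⇒ V=31.2700 exercise | (k=8,j=5): S=157.6158, K−S=0.0000, hold=8.0821 ⇒ V=8.0821 continue | (k=8,j=6): S=200.5063, K−S=0.0000, hold=0.0000 ⇒ V=0.0000 continue | (k=8,j=7): S=255.0682, K−S=0.0000, hold=0.0000 ⇒ V=0.0000 continue | (k=8,j=8): S=324.4776, K−S=0.0000, hold=0.0000 ⇒ V=0.0000 continue  boundary S*=123.9000
step 7: (k=7,j=0): S=53.3608, K−S=101.8092, hold=101.6069 ⇒ V=101.8092 exercise | (k=7,j=1): S=67.8813, K−S=87.2887, hold=87.0863 ⇒ V=87.2887 exercise | (k=7,j=2): S=86.3533, K−S=68.8167, hold=68.6144 ⇒ V=68.8167 exercise | (k=7,j=3): S=109.8518, K−S=45.3182, hold=45.1158 ⇒ V=45.3182 exercise | (k=7,j=4): S=139.7447, K−S=15.4253, hold=20.2209 ⇒ V=20.2209 continue | (k=7,j=5): S=177.7722, K−S=0.0000, hold=4.2346 ⇒ V=4.2346 continue | (k=7,j=6): S=226.1477, K−S=0.0000, hold=0.0000 ⇒ V=0.0000 continue | (k=7,j=7): S=287.6872, K−S=0.0000, hold=0.0000 ⇒ V=0.0000 continue  boundary S*=109.8518
step 6: (k=6,j=0): S=60.1847, K−S=94.9853, hold=94.7829 ⇒ V=94.9853 exercise | (k=6,j=1): S=76.5622, K−S=78.6078, hold=78.4054 ⇒ V=78.6078 exercise | (k=6,j=2): S=97.3964, K−S=57.7736, hold=57.5712 ⇒ V=57.7736 exercise | (k=6,j=3): S=123.9000, K−S=31.2700, hold=33.3443 ⇒ V=33.3443 continue | (k=6,j=4): S=157.6158, K−S=0.0000, hold=12.6052 ⇒ V=12.6052 continue | (k=6,j=5): S=200.5063, K−S=0.0000, hold=2.2188 ⇒ V=2.2188 continue | (k=6,j=6): S=255.0682, K−S=0.0000, hold=0.0000 ⇒ V=0.0000 continue  boundary S*=97.3964
step 5: (k=5,j=0): S=67.8813, K−S=87.2887, hold=87.0863 ⇒ V=87.2887 exercise | (k=5,j=1): S=86.3533, K−S=68.8167, hold=68.6144 ⇒ V=68.8167 exercise | (k=5,j=2): S=109.8518, K−S=45.3182, hold=46.1006 ⇒ V=46.1006 continue | (k=5,j=3): S=139.7447, K−S=15.4253, hold=23.4551 ⇒ V=23.4551 continue | (k=5,j=4): S=177.7722, K−S=0.0000, hold=7.6579 ⇒ V=7.6579 continue | (k=5,j=5): S=226.1477, K−S=0.0000, hold=1.1625 ⇒ V=1.1625 continue  boundary S*=86.3533
step 4: (k=4,j=0): S=76.5622, K−S=78.6078, hold=78.4054 ⇒ V=78.6078 exercise | (k=4,j=1): S=97.3964, K−S=57.7736, hold=57.9427 ⇒ V=57.9427 continue | (k=4,j=2): S=123.9000, K−S=31.2700, hold=35.2897 ⇒ V=35.2897 continue | (k=4,j=3): S=157.6158, K−S=0.0000, hold=15.9249 ⇒ V=15.9249 continue | (k=4,j=4): S=200.5063, K−S=0.0000, hold=4.5643 ⇒ V=4.5643 continue  boundary S*=76.5622
step 3: (k=3,j=0): S=86.3533, K−S=68.8167, hold=68.6946 ⇒ V=68.8167 exercise | (k=3,j=1): S=109.8518, K−S=45.3182, hold=47.1128 ⇒ V=47.1128 continue | (k=3,j=2): S=139.7447, K−S=15.4253, hold=26.0504 ⇒ V=26.0504 continue | (k=3,j=3): S=177.7722, K−S=0.0000, hold=10.5107 ⇒ V=10.5107 continue  boundary S*=86.3533
step 2: (k=2,j=0): S=97.3964, K−S=57.7736, hold=58.4232 ⇒ V=58.4232 continue | (k=2,j=1): S=123.9000, K−S=31.2700, hold=37.0521 ⇒ V=37.0521 continue | (k=2,j=2): S=157.6158, K−S=0.0000, hold=18.6390 ⇒ V=18.6390 continue  boundary S*=-
step 1: (k=1,j=0): S=109.8518, K−S=45.3182, hold=48.2012 ⇒ V=48.2012 continue | (k=1,j=1): S=139.7447, K−S=15.4253, hold=28.2623 ⇒ V=28.2623 continue  boundary S*=-
step 0: (k=0,j=0): S=123.9000, K−S=31.2700, hold=38.6725 ⇒ V=38.6725 continue  boundary S*=-

price = 38.6725
boundary = - - - 86.3533 76.5622 86.3533 97.3964 109.8518 123.9000
tree:
38.6725
48.2012 28.2623
58.4232 37.0521 18.6390
68.8167 47.1128 26.0504 10.5107
78.6078 57.9427 35.2897 15.9249 4.5643
87.2887 68.8167 46.1006 23.4551 7.6579 1.1625
94.9853 78.6078 57.7736 33.3443 12.6052 2.2188 0.0000
101.8092 87.2887 68.8167 45.3182 20.2209 4.2346 0.0000 0.0000
107.8595 94.9853 78.6078 57.7736 31.2700 8.0821 0.0000 0.0000 0.0000
113.2237 101.8092 87.2887 68.8167 45.3182 15.4253 0.0000 0.0000 0.0000 0.0000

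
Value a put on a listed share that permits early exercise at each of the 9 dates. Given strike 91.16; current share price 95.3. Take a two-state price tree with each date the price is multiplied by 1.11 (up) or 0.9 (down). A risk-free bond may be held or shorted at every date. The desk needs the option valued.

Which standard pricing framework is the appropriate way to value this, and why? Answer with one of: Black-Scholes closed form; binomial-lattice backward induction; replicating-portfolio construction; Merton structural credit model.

framework: binomial-lattice backward induction

Key observation: the exercise right at every one of the 9 steps is what matters: each node needs max(91.16 − S, continuation), which only the stepwise tree valuation starting from spot 95.3 delivers.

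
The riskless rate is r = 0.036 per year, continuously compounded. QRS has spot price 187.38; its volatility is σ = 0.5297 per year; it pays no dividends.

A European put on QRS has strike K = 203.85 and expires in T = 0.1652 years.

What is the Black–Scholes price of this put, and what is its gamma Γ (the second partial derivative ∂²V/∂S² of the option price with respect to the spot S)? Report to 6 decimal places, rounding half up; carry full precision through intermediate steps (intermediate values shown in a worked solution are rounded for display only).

σ√T = 0.5297·√0.1652 = 0.215296
d₁ = (ln(S/K) + (r+σ²/2)T) / (σ√T) = (ln(187.38/203.85) + (0.036+0.5297²/2)·0.1652) / 0.215296 = (-0.084246 + 0.029123) / 0.215296 = -0.256032
d₂ = d₁ − σ√T = -0.256032 − 0.215296 = -0.471327
e^{−rT} = 0.994070
N(−d₁) = 0.601037,  N(−d₂) = 0.681297
Put price V = K·e^{−rT}·N(−d₂) − S·N(−d₁) = 138.058784 − 112.622289 = 25.436495
φ(d₁) = (1/√(2π))·e^{−d₁²/2} = 0.386078
Γ = φ(d₁) / (S·σ·√T) = 0.009570

price = 25.436495
Γ = 0.009570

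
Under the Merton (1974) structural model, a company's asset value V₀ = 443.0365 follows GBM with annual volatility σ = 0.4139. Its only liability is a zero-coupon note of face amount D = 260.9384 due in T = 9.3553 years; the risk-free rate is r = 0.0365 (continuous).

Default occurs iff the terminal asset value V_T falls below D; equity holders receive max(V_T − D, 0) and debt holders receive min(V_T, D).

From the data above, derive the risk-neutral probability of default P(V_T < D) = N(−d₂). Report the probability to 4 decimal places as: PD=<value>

PD=0.4781

Apply the equity-as-call identities (strike 260.9384, horizon 9.3553 years):
d₁ = [ln(V₀/D) + (r + σ²/2)T] / (σ√T)
   = [ln(443.0365/260.9384) + (0.0365 + 0.5·0.4139²)·9.3553] / (0.4139·√9.3553)
   = [0.529368 + 1.142812] / 1.265973 = 1.320866
d₂ = d₁ − σ√T = 1.320866 − 1.265973 = 0.054893
risk-neutral PD = N(−d₂) = N(-0.054893) = 0.478112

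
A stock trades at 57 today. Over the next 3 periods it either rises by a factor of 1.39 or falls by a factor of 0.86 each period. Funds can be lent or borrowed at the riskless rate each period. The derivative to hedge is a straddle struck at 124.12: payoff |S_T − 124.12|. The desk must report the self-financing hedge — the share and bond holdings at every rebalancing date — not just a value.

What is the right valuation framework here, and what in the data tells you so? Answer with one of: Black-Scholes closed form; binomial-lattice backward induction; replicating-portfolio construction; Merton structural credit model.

framework: replicating-portfolio construction

Key observation: the deliverable is the dynamic trading strategy on the 3-step tree (spot 57, moves 1.39 and 0.86), so the valuation must go through the node-by-node replicating-portfolio solve.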